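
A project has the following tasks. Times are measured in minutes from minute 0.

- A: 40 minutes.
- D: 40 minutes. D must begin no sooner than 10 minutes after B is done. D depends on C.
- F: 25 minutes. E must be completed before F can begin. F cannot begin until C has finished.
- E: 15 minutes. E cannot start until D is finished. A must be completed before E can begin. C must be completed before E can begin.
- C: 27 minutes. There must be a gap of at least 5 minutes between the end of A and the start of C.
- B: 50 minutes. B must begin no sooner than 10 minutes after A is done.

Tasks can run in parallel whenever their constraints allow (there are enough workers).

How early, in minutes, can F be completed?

A can start immediately at minute 0; it finishes at minute 40.
C waits on A (finishes minute 40, plus 5-minute gap → minute 45), so it starts at minute 45 and finishes at 45 + 27 = minute 72.
B waits on A (finishes minute 40, plus 10-minute gap → minute 50), so it starts at minute 50 and finishes at 50 + 50 = minute 100.
For D: B (finishes minute 100, plus 10-minute gap → minute 110); C (finishes minute 72). Taking the maximum gives a start of minute 110, and it finishes at 110 + 40 = minute 150.
E has to wait for D (finishes minute 150); A (finishes minute 40); C (finishes minute 72). The latest of these is minute 150, so E runs minute 150 to 150 + 15 = minute 165.
F has to wait for E (finishes minute 165); C (finishes minute 72). The latest of these is minute 165, so F runs minute 165 to 165 + 25 = minute 190.

190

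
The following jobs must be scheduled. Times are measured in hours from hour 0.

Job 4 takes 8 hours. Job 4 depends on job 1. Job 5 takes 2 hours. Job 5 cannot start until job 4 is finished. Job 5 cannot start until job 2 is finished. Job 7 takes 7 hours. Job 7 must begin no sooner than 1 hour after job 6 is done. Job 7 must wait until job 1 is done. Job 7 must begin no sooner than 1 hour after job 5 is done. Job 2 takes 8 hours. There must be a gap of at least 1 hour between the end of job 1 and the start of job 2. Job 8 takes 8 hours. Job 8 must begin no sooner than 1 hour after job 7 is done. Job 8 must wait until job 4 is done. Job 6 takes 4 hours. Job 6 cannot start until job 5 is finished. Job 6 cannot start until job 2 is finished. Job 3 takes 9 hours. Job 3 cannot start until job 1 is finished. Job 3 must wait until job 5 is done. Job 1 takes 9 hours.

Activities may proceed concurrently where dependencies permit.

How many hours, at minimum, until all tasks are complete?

Job 1 can start immediately at hour 0; it finishes at hour 9.
After job 1 (finishes hour 9), job 4 can start at hour 9 and finishes at hour 17.
Job 2 cannot begin until job 1 (finishes hour 9, plus 1-hour gap → hour 10). It runs from hour 10 to 10 + 8 = hour 18.
For job 5: job 4 (finishes hour 17); job 2 (finishes hour 18). Taking the maximum gives a start of hour 18, and it finishes at 18 + 2 = hour 20.
Job 6 has to wait for job 5 (finishes hour 20); job 2 (finishes hour 18). The latest of these is hour 20, so job 6 runs hour 20 to 20 + 4 = hour 24.
Job 7 cannot start until job 6 (finishes hour 24, plus 1-hour gap → hour 25); job 1 (finishes hour 9); job 5 (finishes hour 20, plus 1-hour gap → hour 21). The controlling bound is hour 25, so job 7 finishes at 25 + 7 = hour 32.
Job 8 needs all of job 7 (finishes hour 32, plus 1-hour gap → hour 33); job 4 (finishes hour 17). That puts its earliest start at hour 33; it finishes at 33 + 8 = hour 41.
Job 3 has to wait for job 1 (finishes hour 9); job 5 (finishes hour 20). The latest of these is hour 20, so job 3 runs hour 20 to 20 + 9 = hour 29.
All tasks are finished once the last one completes. Finish times: Job 1 at 9, Job 2 at 18, Job 3 at 29, Job 4 at 17, Job 5 at 20, Job 6 at 24, Job 7 at 32, Job 8 at 41. The latest is hour 41.

41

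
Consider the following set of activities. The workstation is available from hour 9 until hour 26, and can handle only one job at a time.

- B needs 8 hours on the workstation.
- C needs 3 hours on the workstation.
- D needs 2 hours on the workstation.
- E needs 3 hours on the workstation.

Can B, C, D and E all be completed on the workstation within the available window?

The workstation window is 26 − 9 = 17 hours.
Running back to back, the jobs need 8 + 3 + 2 + 3 = 16 hours on the workstation.
Since 16 ≤ 17, they fit within the window.

Yes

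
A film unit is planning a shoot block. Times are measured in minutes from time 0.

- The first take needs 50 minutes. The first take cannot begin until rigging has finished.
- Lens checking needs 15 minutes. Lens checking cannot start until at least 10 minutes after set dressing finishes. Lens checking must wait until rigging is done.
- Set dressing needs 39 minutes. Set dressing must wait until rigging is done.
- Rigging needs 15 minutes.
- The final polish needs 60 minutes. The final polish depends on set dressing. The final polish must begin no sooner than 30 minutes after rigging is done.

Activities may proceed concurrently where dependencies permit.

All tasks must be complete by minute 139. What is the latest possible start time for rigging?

Lens checking must finish by minute 139; it takes 15 minutes, so it must start by 139 − 15 = minute 124.
Nothing follows the final polish; the deadline of minute 139 is its only limit. It must start by 139 − 60 = minute 79.
Set dressing has several dependents: lens checking (must start by minute 124, minus 10-minute gap → minute 114); the final polish (must start by minute 79). The earliest of those limits is minute 79, so set dressing must start by 79 − 39 = minute 40.
Nothing follows the first take; the deadline of minute 139 is its only limit. It must start by 139 − 50 = minute 89.
Rigging has several dependents: set dressing (must start by minute 40); lens checking (must start by minute 124); the final polish (must start by minute 79, minus 30-minute gap → minute 49); the first take (must start by minute 89). The earliest of those limits is minute 40, so rigging must start by 40 − 15 = minute 25.

25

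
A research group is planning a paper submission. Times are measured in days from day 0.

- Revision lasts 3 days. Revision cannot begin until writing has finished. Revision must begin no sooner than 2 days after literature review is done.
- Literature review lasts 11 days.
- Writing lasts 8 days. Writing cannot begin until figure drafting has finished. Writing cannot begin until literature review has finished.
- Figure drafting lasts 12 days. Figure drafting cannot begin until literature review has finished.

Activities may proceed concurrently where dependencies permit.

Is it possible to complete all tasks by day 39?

Yes

Literature review has no prerequisites, so it starts at day 0 and finishes at day 11.
Figure drafting waits on literature review (finishes day 11), so it starts at day 11 and finishes at 11 + 12 = day 23.
Writing needs all of figure drafting (finishes day 23); literature review (finishes day 11). That puts its earliest start at day 23; it finishes at 23 + 8 = day 31.
Revision has to wait for writing (finishes day 31); literature review (finishes day 11, plus 2-day gap → day 13). The latest of these is day 31, so revision runs day 31 to 31 + 3 = day 34.
Every task is finished by day 34, which is no later than the deadline of 39, so the schedule is feasible.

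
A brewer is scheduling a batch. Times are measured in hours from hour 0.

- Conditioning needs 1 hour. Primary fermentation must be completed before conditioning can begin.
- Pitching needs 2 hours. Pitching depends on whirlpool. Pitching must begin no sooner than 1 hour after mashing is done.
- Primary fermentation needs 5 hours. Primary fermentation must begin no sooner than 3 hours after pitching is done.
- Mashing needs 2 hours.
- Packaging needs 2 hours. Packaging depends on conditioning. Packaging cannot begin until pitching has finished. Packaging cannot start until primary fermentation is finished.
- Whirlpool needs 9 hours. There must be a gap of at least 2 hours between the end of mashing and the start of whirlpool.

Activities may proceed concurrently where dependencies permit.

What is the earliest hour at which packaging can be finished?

26

Mashing can start immediately at hour 0; it finishes at hour 2.
After mashing (finishes hour 2, plus 2-hour gap → hour 4), whirlpool can start at hour 4 and finishes at hour 13.
For pitching: whirlpool (finishes hour 13); mashing (finishes hour 2, plus 1-hour gap → hour 3). Taking the maximum gives a start of hour 13, and it finishes at 13 + 2 = hour 15.
Primary fermentation cannot begin until pitching (finishes hour 15, plus 3-hour gap → hour 18). It runs from hour 18 to 18 + 5 = hour 23.
Conditioning waits on primary fermentation (finishes hour 23), so it starts at hour 23 and finishes at 23 + 1 = hour 24.
For packaging: conditioning (finishes hour 24); pitching (finishes hour 15); primary fermentation (finishes hour 23). Taking the maximum gives a start of hour 24, and it finishes at 24 + 2 = hour 26.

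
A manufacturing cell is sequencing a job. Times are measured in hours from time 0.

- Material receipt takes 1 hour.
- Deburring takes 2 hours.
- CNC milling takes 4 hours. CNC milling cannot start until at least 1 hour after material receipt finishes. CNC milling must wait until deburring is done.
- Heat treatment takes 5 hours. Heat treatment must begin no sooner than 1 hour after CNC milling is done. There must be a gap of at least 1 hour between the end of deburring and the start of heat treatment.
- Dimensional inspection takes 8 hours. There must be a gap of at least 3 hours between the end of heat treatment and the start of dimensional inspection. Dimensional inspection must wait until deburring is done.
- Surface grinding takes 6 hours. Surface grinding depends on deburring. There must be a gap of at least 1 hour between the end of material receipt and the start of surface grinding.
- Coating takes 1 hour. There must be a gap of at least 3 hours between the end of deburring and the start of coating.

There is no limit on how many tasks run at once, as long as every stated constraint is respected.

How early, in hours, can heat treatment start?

7

Deburring can start immediately at hour 0; it finishes at hour 2.
Material receipt has no prerequisites, so it starts at hour 0 and finishes at hour 1.
CNC milling cannot start until material receipt (finishes hour 1, plus 1-hour gap → hour 2); deburring (finishes hour 2). The controlling bound is hour 2, so CNC milling finishes at 2 + 4 = hour 6.
Heat treatment waits on CNC milling (finishes hour 6, plus 1-hour gap → hour 7); deburring (finishes hour 2, plus 1-hour gap → hour 3). The latest of these is hour 7, which is the earliest heat treatment can start.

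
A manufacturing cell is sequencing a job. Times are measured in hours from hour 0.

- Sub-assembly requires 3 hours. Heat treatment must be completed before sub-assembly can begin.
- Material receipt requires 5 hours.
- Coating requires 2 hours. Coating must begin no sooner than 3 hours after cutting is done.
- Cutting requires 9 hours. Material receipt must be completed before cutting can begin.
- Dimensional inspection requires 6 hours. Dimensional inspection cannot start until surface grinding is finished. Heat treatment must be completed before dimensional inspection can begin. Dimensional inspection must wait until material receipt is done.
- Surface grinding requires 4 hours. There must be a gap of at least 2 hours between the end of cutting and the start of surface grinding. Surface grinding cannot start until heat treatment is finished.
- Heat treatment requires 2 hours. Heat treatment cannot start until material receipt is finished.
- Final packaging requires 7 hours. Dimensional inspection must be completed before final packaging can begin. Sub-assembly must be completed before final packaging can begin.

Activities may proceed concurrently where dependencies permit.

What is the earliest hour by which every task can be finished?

33

Material receipt has no prerequisites, so it starts at hour 0 and finishes at hour 5.
After material receipt (finishes hour 5), heat treatment can start at hour 5 and finishes at hour 7.
Sub-assembly waits on heat treatment (finishes hour 7), so it starts at hour 7 and finishes at 7 + 3 = hour 10.
After material receipt (finishes hour 5), cutting can start at hour 5 and finishes at hour 14.
After cutting (finishes hour 14, plus 3-hour gap → hour 17), coating can start at hour 17 and finishes at hour 19.
Surface grinding needs all of cutting (finishes hour 14, plus 2-hour gap → hour 16); heat treatment (finishes hour 7). That puts its earliest start at hour 16; it finishes at 16 + 4 = hour 20.
Dimensional inspection has to wait for surface grinding (finishes hour 20); heat treatment (finishes hour 7); material receipt (finishes hour 5). The latest of these is hour 20, so dimensional inspection runs hour 20 to 20 + 6 = hour 26.
For final packaging: dimensional inspection (finishes hour 26); sub-assembly (finishes hour 10). Taking the maximum gives a start of hour 26, and it finishes at 26 + 7 = hour 33.
All tasks are finished once the last one completes. Finish times: Material receipt at 5, Cutting at 14, Heat treatment at 7, Surface grinding at 20, Dimensional inspection at 26, Coating at 19, Sub-assembly at 10, Final packaging at 33. The latest is hour 33.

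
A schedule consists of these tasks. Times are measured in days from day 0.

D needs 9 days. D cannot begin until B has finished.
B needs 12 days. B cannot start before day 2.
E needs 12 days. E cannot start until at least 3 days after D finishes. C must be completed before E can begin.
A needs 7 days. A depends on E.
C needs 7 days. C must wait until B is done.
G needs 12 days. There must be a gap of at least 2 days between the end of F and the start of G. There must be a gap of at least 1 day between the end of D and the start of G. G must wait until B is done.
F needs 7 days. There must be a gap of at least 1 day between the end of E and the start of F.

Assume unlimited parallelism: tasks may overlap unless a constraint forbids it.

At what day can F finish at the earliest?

46

B waits on its own release at day 2, so it starts at day 2 and finishes at 2 + 12 = day 14.
D waits on B (finishes day 14), so it starts at day 14 and finishes at 14 + 9 = day 23.
C cannot begin until B (finishes day 14). It runs from day 14 to 14 + 7 = day 21.
For E: D (finishes day 23, plus 3-day gap → day 26); C (finishes day 21). Taking the maximum gives a start of day 26, and it finishes at 26 + 12 = day 38.
After E (finishes day 38, plus 1-day gap → day 39), F can start at day 39 and finishes at day 46.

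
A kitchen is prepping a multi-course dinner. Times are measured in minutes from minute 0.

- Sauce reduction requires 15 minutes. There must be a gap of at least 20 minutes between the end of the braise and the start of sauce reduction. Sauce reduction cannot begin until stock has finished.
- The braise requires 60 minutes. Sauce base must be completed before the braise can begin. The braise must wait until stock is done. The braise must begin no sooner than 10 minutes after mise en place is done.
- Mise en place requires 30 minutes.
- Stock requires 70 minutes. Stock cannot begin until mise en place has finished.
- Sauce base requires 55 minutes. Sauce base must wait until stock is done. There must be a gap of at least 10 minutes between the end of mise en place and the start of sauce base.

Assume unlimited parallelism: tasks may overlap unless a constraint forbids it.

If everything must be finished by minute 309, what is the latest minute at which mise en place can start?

59

Sauce reduction must finish by minute 309; it takes 15 minutes, so it must start by 309 − 15 = minute 294.
The braise must finish before sauce reduction (must start by minute 294, minus 20-minute gap → minute 274). With a 60-minute duration, the braise must start by 274 − 60 = minute 214.
Since the braise (must start by minute 214) depends on it, sauce base must finish by minute 214. Backing off its 55-minute duration gives a latest start of minute 159.
Stock must finish in time for sauce base (must start by minute 159); the braise (must start by minute 214); sauce reduction (must start by minute 294). The tightest is minute 159, so stock must start by 159 − 70 = minute 89.
For mise en place: stock (must start by minute 89); sauce base (must start by minute 159, minus 10-minute gap → minute 149); the braise (must start by minute 214, minus 10-minute gap → minute 204). The most restrictive is minute 89; with a 30-minute duration, mise en place must start by minute 59.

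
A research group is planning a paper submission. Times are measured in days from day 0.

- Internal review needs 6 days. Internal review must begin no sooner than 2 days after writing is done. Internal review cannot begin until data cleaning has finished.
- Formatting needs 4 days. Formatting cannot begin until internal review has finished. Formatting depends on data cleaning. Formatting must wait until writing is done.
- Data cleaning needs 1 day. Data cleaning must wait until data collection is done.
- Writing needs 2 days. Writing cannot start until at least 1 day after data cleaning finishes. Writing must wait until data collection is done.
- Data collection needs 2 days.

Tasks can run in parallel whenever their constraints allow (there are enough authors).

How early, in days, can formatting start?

14

Data collection can start immediately at day 0; it finishes at day 2.
Data cleaning waits on data collection (finishes day 2), so it starts at day 2 and finishes at 2 + 1 = day 3.
Writing needs all of data cleaning (finishes day 3, plus 1-day gap → day 4); data collection (finishes day 2). That puts its earliest start at day 4; it finishes at 4 + 2 = day 6.
Internal review has to wait for writing (finishes day 6, plus 2-day gap → day 8); data cleaning (finishes day 3). The latest of these is day 8, so internal review runs day 8 to 8 + 6 = day 14.
Formatting waits on internal review (finishes day 14); data cleaning (finishes day 3); writing (finishes day 6). The latest of these is day 14, which is the earliest formatting can start.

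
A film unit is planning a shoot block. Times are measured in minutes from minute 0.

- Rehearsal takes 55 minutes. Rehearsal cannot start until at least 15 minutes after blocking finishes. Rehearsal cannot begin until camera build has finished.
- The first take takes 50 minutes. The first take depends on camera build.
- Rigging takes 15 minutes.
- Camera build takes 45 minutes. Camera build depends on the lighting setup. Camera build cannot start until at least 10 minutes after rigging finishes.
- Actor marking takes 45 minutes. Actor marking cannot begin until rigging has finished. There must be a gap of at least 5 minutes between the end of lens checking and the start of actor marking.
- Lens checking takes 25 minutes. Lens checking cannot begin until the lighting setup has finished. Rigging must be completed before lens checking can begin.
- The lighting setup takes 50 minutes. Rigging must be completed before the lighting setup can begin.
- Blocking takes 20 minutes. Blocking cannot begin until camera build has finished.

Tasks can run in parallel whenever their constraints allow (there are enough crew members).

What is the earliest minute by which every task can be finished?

200

Rigging can start immediately at minute 0; it finishes at minute 15.
The lighting setup waits on rigging (finishes minute 15), so it starts at minute 15 and finishes at 15 + 50 = minute 65.
Lens checking needs all of the lighting setup (finishes minute 65); rigging (finishes minute 15). That puts its earliest start at minute 65; it finishes at 65 + 25 = minute 90.
Actor marking has to wait for rigging (finishes minute 15); lens checking (finishes minute 90, plus 5-minute gap → minute 95). The latest of these is minute 95, so actor marking runs minute 95 to 95 + 45 = minute 140.
For camera build: the lighting setup (finishes minute 65); rigging (finishes minute 15, plus 10-minute gap → minute 25). Taking the maximum gives a start of minute 65, and it finishes at 65 + 45 = minute 110.
After camera build (finishes minute 110), the first take can start at minute 110 and finishes at minute 160.
Blocking waits on camera build (finishes minute 110), so it starts at minute 110 and finishes at 110 + 20 = minute 130.
Rehearsal cannot start until blocking (finishes minute 130, plus 15-minute gap → minute 145); camera build (finishes minute 110). The controlling bound is minute 145, so rehearsal finishes at 145 + 55 = minute 200.
All tasks are finished once the last one completes. Finish times: Rigging at 15, The lighting setup at 65, Camera build at 110, Lens checking at 90, Blocking at 130, Actor marking at 140, Rehearsal at 200, The first take at 160. The latest is minute 200.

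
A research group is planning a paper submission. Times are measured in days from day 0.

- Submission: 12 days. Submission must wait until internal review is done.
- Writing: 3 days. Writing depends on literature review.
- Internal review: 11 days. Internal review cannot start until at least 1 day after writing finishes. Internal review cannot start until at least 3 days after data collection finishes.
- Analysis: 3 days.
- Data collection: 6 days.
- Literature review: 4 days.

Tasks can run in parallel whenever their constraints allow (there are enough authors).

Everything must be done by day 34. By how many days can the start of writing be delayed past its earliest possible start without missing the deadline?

3

Literature review has no prerequisites, so it starts at day 0 and finishes at day 4.
After literature review (finishes day 4), writing can start at day 4 and finishes at day 7.

Working backward from the deadline:
Submission has no dependents, so it just needs to finish by day 34. Starting by 34 − 12 = day 22 achieves that.
Internal review feeds into submission (must start by day 22); so internal review must finish by day 22 and therefore start by day 11.
Writing must finish before internal review (must start by day 11, minus 1-day gap → day 10). With a 3-day duration, writing must start by 10 − 3 = day 7.
So writing can start as early as day 4 and as late as day 7, giving 7 − 4 = 3 days of slack.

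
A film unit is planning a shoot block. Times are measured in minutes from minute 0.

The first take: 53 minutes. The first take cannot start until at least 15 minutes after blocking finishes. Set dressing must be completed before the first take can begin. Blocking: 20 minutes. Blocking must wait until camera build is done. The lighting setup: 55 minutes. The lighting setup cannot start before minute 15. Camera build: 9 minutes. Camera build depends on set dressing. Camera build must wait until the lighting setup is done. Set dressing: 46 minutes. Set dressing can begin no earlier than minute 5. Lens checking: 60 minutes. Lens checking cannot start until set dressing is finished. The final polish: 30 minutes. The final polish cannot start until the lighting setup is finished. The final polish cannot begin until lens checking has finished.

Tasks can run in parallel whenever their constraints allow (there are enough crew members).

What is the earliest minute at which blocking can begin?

After its own release at minute 15, the lighting setup can start at minute 15 and finishes at minute 70.
Set dressing cannot begin until its own release at minute 5. It runs from minute 5 to 5 + 46 = minute 51.
Camera build needs all of set dressing (finishes minute 51); the lighting setup (finishes minute 70). That puts its earliest start at minute 70; it finishes at 70 + 9 = minute 79.
Blocking waits on camera build (finishes minute 79), so the earliest it can start is minute 79.

79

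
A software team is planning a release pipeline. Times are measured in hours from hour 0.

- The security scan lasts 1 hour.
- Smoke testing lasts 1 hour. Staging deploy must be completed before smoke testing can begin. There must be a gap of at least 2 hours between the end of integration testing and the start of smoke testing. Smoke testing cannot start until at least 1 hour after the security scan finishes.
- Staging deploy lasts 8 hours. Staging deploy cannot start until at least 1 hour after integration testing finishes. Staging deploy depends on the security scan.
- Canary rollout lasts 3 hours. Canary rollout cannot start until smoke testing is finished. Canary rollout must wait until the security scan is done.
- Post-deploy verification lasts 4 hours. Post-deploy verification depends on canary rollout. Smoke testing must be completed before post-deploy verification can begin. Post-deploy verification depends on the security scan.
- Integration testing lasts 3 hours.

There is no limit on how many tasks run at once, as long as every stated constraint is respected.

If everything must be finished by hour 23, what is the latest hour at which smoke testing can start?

Post-deploy verification has no dependents, so it just needs to finish by hour 23. Starting by 23 − 4 = hour 19 achieves that.
Canary rollout must finish before post-deploy verification (must start by hour 19). With a 3-hour duration, canary rollout must start by 19 − 3 = hour 16.
Smoke testing feeds canary rollout (must start by hour 16); post-deploy verification (must start by hour 19). Taking the minimum, smoke testing must finish by hour 16 and start by 16 − 1 = hour 15.

15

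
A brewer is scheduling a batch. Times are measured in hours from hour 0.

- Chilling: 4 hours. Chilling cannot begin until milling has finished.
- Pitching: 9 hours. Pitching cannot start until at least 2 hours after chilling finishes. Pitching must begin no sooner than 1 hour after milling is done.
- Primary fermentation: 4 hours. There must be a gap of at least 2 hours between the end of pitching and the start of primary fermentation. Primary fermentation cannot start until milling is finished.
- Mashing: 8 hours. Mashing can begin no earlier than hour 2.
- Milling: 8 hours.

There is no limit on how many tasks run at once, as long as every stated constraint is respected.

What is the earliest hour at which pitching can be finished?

Nothing blocks milling, so it runs from hour 0 to hour 8.
Chilling waits on milling (finishes hour 8), so it starts at hour 8 and finishes at 8 + 4 = hour 12.
For pitching: chilling (finishes hour 12, plus 2-hour gap → hour 14); milling (finishes hour 8, plus 1-hour gap → hour 9). Taking the maximum gives a start of hour 14, and it finishes at 14 + 9 = hour 23.

23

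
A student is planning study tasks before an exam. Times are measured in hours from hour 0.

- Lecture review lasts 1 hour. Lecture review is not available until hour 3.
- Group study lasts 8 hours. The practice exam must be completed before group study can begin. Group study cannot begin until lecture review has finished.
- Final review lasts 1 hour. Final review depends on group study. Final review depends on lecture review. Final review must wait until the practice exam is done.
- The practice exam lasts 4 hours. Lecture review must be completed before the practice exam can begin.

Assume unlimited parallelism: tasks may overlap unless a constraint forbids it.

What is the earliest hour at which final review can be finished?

Lecture review waits on its own release at hour 3, so it starts at hour 3 and finishes at 3 + 1 = hour 4.
The practice exam waits on lecture review (finishes hour 4), so it starts at hour 4 and finishes at 4 + 4 = hour 8.
For group study: the practice exam (finishes hour 8); lecture review (finishes hour 4). Taking the maximum gives a start of hour 8, and it finishes at 8 + 8 = hour 16.
Final review has to wait for group study (finishes hour 16); lecture review (finishes hour 4); the practice exam (finishes hour 8). The latest of these is hour 16, so final review runs hour 16 to 16 + 1 = hour 17.

17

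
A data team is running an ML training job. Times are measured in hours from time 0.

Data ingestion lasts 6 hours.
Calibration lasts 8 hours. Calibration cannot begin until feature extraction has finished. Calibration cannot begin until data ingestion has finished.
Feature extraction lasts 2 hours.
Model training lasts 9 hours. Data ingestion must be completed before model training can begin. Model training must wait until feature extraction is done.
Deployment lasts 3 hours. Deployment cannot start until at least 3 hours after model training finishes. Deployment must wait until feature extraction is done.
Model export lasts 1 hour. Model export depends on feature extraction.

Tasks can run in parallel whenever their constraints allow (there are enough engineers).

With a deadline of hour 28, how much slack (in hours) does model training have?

7

Feature extraction has no prerequisites, so it starts at hour 0 and finishes at hour 2.
Data ingestion has no prerequisites, so it starts at hour 0 and finishes at hour 6.
Model training cannot start until data ingestion (finishes hour 6); feature extraction (finishes hour 2). The controlling bound is hour 6, so model training finishes at 6 + 9 = hour 15.

Working backward from the deadline:
Deployment has no dependents, so it just needs to finish by hour 28. Starting by 28 − 3 = hour 25 achieves that.
Model training has to be done before deployment (must start by hour 25, minus 3-hour gap → hour 22). That means finishing by hour 22, i.e. starting by 22 − 9 = hour 13.
So model training can start as early as hour 6 and as late as hour 13, giving 13 − 6 = 7 hours of slack.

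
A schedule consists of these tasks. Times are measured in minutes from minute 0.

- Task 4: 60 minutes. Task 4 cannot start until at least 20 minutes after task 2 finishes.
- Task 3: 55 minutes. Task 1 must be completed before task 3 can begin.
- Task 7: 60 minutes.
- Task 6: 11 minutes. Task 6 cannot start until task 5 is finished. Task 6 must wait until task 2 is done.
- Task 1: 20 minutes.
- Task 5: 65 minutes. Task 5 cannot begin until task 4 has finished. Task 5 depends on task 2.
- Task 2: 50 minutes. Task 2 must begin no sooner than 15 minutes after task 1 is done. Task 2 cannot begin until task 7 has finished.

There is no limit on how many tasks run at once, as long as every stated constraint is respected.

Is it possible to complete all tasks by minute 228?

Task 7 has no prerequisites, so it starts at minute 0 and finishes at minute 60.
Task 1 can start immediately at minute 0; it finishes at minute 20.
Task 3 waits on task 1 (finishes minute 20), so it starts at minute 20 and finishes at 20 + 55 = minute 75.
For task 2: task 1 (finishes minute 20, plus 15-minute gap → minute 35); task 7 (finishes minute 60). Taking the maximum gives a start of minute 60, and it finishes at 60 + 50 = minute 110.
Task 4 cannot begin until task 2 (finishes minute 110, plus 20-minute gap → minute 130). It runs from minute 130 to 130 + 60 = minute 190.
Task 5 cannot start until task 4 (finishes minute 190); task 2 (finishes minute 110). The controlling bound is minute 190, so task 5 finishes at 190 + 65 = minute 255.
Task 6 has to wait for task 5 (finishes minute 255); task 2 (finishes minute 110). The latest of these is minute 255, so task 6 runs minute 255 to 255 + 11 = minute 266.
The earliest everything can be done is minute 266, which is after the deadline of 228, so it is not possible.

No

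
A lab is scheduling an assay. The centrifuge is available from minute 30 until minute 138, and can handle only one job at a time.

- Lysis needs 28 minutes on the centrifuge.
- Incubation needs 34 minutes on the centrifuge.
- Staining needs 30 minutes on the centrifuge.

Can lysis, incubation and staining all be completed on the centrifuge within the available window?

Yes

The centrifuge window is 138 − 30 = 108 minutes.
Running back to back, the jobs need 28 + 34 + 30 = 92 minutes on the centrifuge.
Since 92 ≤ 108, they fit within the window.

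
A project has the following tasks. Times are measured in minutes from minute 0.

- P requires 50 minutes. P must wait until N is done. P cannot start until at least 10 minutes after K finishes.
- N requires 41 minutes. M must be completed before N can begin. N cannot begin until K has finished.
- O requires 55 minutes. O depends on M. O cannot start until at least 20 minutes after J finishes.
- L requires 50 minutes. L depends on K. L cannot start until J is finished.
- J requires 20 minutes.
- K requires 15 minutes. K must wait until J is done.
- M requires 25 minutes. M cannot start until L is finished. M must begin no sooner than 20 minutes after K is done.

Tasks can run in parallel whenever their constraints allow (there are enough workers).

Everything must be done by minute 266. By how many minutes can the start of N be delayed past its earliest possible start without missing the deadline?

65

J can start immediately at minute 0; it finishes at minute 20.
K waits on J (finishes minute 20), so it starts at minute 20 and finishes at 20 + 15 = minute 35.
L needs all of K (finishes minute 35); J (finishes minute 20). That puts its earliest start at minute 35; it finishes at 35 + 50 = minute 85.
M has to wait for L (finishes minute 85); K (finishes minute 35, plus 20-minute gap → minute 55). The latest of these is minute 85, so M runs minute 85 to 85 + 25 = minute 110.
For N: M (finishes minute 110); K (finishes minute 35). Taking the maximum gives a start of minute 110, and it finishes at 110 + 41 = minute 151.

Working backward from the deadline:
P has no dependents, so it just needs to finish by minute 266. Starting by 266 − 50 = minute 216 achieves that.
N has to be done before P (must start by minute 216). That means finishing by minute 216, i.e. starting by 216 − 41 = minute 175.
So N can start as early as minute 110 and as late as minute 175, giving 175 − 110 = 65 minutes of slack.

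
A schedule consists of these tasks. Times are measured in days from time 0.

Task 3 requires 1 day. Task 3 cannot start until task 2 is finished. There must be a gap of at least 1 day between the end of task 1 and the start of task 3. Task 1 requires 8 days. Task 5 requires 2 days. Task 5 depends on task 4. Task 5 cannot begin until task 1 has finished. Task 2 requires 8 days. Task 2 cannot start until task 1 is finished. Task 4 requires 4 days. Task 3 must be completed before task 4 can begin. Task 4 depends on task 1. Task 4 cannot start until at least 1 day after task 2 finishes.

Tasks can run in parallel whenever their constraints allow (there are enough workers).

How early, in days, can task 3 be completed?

Task 1 has no prerequisites, so it starts at day 0 and finishes at day 8.
Task 2 cannot begin until task 1 (finishes day 8). It runs from day 8 to 8 + 8 = day 16.
Task 3 cannot start until task 2 (finishes day 16); task 1 (finishes day 8, plus 1-day gap → day 9). The controlling bound is day 16, so task 3 finishes at 16 + 1 = day 17.

17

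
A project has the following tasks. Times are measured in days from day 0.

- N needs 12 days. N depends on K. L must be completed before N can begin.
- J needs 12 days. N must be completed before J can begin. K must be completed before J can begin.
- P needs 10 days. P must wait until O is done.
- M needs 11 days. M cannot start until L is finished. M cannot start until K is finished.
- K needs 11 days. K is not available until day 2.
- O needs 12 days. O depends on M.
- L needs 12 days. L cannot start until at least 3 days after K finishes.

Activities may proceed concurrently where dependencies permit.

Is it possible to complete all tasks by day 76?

K cannot begin until its own release at day 2. It runs from day 2 to 2 + 11 = day 13.
After K (finishes day 13, plus 3-day gap → day 16), L can start at day 16 and finishes at day 28.
N has to wait for K (finishes day 13); L (finishes day 28). The latest of these is day 28, so N runs day 28 to 28 + 12 = day 40.
J has to wait for N (finishes day 40); K (finishes day 13). The latest of these is day 40, so J runs day 40 to 40 + 12 = day 52.
For M: L (finishes day 28); K (finishes day 13). Taking the maximum gives a start of day 28, and it finishes at 28 + 11 = day 39.
O cannot begin until M (finishes day 39). It runs from day 39 to 39 + 12 = day 51.
After O (finishes day 51), P can start at day 51 and finishes at day 61.
Every task is finished by day 61, which is no later than the deadline of 76, so the schedule is feasible.

Yes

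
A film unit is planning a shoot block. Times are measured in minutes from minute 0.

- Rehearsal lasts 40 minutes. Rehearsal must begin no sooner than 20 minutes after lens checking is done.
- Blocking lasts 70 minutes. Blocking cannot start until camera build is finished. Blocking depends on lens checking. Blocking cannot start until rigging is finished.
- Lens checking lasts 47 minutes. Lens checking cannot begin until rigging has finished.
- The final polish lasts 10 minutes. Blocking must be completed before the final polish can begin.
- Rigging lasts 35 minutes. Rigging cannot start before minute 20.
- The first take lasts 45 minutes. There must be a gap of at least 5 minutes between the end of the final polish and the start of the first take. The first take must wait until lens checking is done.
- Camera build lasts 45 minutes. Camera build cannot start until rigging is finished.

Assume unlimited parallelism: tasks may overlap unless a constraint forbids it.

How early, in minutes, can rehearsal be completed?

162

Rigging waits on its own release at minute 20, so it starts at minute 20 and finishes at 20 + 35 = minute 55.
Lens checking cannot begin until rigging (finishes minute 55). It runs from minute 55 to 55 + 47 = minute 102.
Rehearsal waits on lens checking (finishes minute 102, plus 20-minute gap → minute 122), so it starts at minute 122 and finishes at 122 + 40 = minute 162.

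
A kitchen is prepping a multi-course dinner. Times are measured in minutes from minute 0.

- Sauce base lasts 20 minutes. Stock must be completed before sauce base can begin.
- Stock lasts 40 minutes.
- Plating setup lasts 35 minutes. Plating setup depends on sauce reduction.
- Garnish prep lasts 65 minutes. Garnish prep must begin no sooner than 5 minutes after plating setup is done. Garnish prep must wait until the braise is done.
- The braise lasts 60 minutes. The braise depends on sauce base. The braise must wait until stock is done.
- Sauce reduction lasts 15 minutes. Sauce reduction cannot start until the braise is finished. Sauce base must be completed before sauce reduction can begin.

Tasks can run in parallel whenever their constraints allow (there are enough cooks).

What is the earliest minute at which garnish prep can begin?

175

Stock has no prerequisites, so it starts at minute 0 and finishes at minute 40.
Sauce base waits on stock (finishes minute 40), so it starts at minute 40 and finishes at 40 + 20 = minute 60.
The braise needs all of sauce base (finishes minute 60); stock (finishes minute 40). That puts its earliest start at minute 60; it finishes at 60 + 60 = minute 120.
Sauce reduction has to wait for the braise (finishes minute 120); sauce base (finishes minute 60). The latest of these is minute 120, so sauce reduction runs minute 120 to 120 + 15 = minute 135.
Plating setup waits on sauce reduction (finishes minute 135), so it starts at minute 135 and finishes at 135 + 35 = minute 170.
Garnish prep waits on plating setup (finishes minute 170, plus 5-minute gap → minute 175); the braise (finishes minute 120). The latest of these is minute 175, which is the earliest garnish prep can start.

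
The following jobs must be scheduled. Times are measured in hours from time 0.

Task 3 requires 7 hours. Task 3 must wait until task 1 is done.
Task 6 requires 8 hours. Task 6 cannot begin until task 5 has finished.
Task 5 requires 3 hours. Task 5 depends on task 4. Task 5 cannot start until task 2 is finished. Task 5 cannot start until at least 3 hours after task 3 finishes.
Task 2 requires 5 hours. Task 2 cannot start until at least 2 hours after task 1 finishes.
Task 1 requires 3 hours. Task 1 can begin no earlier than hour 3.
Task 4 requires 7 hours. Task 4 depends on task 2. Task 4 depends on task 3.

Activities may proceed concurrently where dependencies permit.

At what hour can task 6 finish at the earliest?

31

Task 1 waits on its own release at hour 3, so it starts at hour 3 and finishes at 3 + 3 = hour 6.
Task 3 cannot begin until task 1 (finishes hour 6). It runs from hour 6 to 6 + 7 = hour 13.
Task 2 waits on task 1 (finishes hour 6, plus 2-hour gap → hour 8), so it starts at hour 8 and finishes at 8 + 5 = hour 13.
For task 4: task 2 (finishes hour 13); task 3 (finishes hour 13). Taking the maximum gives a start of hour 13, and it finishes at 13 + 7 = hour 20.
Task 5 has to wait for task 4 (finishes hour 20); task 2 (finishes hour 13); task 3 (finishes hour 13, plus 3-hour gap → hour 16). The latest of these is hour 20, so task 5 runs hour 20 to 20 + 3 = hour 23.
Task 6 waits on task 5 (finishes hour 23), so it starts at hour 23 and finishes at 23 + 8 = hour 31.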